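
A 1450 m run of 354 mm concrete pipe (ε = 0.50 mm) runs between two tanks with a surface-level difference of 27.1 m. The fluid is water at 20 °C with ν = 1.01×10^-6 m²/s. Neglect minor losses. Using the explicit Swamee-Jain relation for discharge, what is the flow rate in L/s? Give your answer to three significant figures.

Q ≈ 241 L/s

Swamee-Jain (Type II): Q = -0.965·√(gD⁵h_f/L)·ln[ε/(3.7D) + √(3.17ν²L/(gD³h_f))]
√(gD⁵h_f/L) = √(9.81·0.354⁵·27.1/1450) = 0.03193
ε/(3.7D) = 3.82×10^-4; √(3.17ν²L/(gD³h_f)) = 1.99×10^-5
Q = -0.965·0.03193·ln(4.017×10^-4) = 0.2409 m³/s
Check: V = 2.45 m/s, Re = 8.58×10^5, f = 0.02176, h_f = 27.2 m ≈ 27.1 m ✓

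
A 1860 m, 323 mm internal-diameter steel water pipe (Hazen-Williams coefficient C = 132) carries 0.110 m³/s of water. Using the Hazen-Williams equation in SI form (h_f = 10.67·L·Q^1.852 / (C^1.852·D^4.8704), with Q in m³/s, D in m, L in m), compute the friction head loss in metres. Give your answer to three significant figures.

h_f ≈ 9.67 m

h_f = 10.67·1860·0.110^1.852 / (132^1.852·0.323^4.8704) = 9.670 m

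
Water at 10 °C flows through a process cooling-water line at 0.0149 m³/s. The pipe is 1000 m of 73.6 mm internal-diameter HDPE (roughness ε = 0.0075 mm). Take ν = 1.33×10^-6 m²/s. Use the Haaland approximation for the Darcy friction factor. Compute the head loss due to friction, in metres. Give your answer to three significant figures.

h_f ≈ 138 m

V = 4Q/(πD²) = 4·0.0149/(π·0.0736²) = 3.502 m/s
Re = VD/ν = 3.502·0.0736/1.33×10^-6 = 1.94×10^5 → turbulent
ε/D = 0.0075/73.6 = 1.02×10^-4
Haaland: f = 0.01628
h_f = f(L/D)V²/(2g) = 0.01628·(1000/0.0736)·3.502²/(2·9.81) = 138.3 m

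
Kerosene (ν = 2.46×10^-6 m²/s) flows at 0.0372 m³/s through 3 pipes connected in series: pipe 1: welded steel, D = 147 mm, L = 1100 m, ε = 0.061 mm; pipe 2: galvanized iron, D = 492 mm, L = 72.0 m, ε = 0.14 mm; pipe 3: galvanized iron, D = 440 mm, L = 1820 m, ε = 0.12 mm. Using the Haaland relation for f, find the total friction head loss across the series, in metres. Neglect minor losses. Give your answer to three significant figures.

Pipe 1: V = 2.192 m/s, Re = 1.31×10^5, ε/D = 4.15×10^-4, f = 0.01903, h_1 = f(L/D)V²/2g = 34.87 m
Pipe 2: V = 0.1957 m/s, Re = 3.91×10^4, ε/D = 2.85×10^-4, f = 0.02265, h_2 = f(L/D)V²/2g = 0.006468 m
Pipe 3: V = 0.2447 m/s, Re = 4.38×10^4, ε/D = 2.73×10^-4, f = 0.02211, h_3 = f(L/D)V²/2g = 0.2790 m
Series → Q common, losses add: H = Σh = 35.16 m

H ≈ 35.2 m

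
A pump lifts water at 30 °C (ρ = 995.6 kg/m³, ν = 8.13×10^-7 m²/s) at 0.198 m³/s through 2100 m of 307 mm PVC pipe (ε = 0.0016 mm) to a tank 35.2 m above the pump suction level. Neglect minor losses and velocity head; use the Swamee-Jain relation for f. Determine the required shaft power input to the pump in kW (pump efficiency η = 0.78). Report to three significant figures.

P_shaft ≈ 160 kW

V = 4Q/(πD²) = 2.675 m/s; Re = 1.01×10^6; ε/D = 5.21×10^-6; f = 0.01172
h_f = f(L/D)V²/2g = 29.23 m
Total head H = z + h_f = 35.2 + 29.23 = 64.43 m
P_hyd = ρgQH = 995.6·9.81·0.198·64.43 = 124.6 kW
P_shaft = P_hyd/η = 124.6/0.78 = 159.7 kW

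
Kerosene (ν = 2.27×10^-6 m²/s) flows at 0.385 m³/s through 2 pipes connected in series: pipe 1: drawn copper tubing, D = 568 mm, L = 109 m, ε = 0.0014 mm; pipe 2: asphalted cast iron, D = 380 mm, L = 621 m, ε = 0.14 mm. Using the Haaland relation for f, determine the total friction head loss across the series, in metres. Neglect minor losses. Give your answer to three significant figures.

Pipe 1: V = 1.519 m/s, Re = 3.80×10^5, ε/D = 2.46×10^-6, f = 0.01375, h_1 = f(L/D)V²/2g = 0.3105 m
Pipe 2: V = 3.395 m/s, Re = 5.68×10^5, ε/D = 3.68×10^-4, f = 0.01657, h_2 = f(L/D)V²/2g = 15.90 m
Series → Q common, losses add: H = Σh = 16.21 m

H ≈ 16.2 m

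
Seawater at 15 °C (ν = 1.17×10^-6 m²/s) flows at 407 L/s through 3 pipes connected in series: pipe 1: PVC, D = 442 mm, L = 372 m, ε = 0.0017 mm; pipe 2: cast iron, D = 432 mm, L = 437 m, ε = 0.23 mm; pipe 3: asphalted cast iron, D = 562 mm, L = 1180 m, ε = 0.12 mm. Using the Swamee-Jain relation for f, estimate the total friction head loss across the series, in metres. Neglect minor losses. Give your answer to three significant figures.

H ≈ 14.8 m

Pipe 1: V = 2.653 m/s, Re = 1.00×10^6, ε/D = 3.85×10^-6, f = 0.01170, h_1 = f(L/D)V²/2g = 3.531 m
Pipe 2: V = 2.777 m/s, Re = 1.03×10^6, ε/D = 5.32×10^-4, f = 0.01750, h_2 = f(L/D)V²/2g = 6.958 m
Pipe 3: V = 1.641 m/s, Re = 7.88×10^5, ε/D = 2.14×10^-4, f = 0.01513, h_3 = f(L/D)V²/2g = 4.358 m
Series → Q common, losses add: H = Σh = 14.85 m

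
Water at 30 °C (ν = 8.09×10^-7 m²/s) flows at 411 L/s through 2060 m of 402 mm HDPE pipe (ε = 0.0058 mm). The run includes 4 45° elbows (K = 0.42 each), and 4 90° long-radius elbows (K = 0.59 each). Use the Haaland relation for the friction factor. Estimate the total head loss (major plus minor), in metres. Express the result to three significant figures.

V = 4Q/(πD²) = 3.238 m/s; V²/2g = 0.5344 m
Re = 1.61×10^6, ε/D = 1.44×10^-5 → f = 0.01108 (Haaland)
Major: h_f = f(L/D)·V²/2g = 0.01108·5124·0.5344 = 30.35 m
Minor: ΣK = 4.04; h_m = ΣK·V²/2g = 2.159 m
Total H_L = 30.35 + 2.159 = 32.51 m

H_L ≈ 32.5 m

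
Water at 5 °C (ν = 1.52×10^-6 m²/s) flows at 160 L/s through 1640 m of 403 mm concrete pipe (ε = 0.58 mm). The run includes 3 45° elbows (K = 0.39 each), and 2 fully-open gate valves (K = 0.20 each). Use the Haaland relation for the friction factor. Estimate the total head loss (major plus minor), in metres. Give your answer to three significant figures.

V = 4Q/(πD²) = 1.254 m/s; V²/2g = 0.08019 m
Re = 3.33×10^5, ε/D = 0.00144 → f = 0.02214 (Haaland)
Major: h_f = f(L/D)·V²/2g = 0.02214·4069·0.08019 = 7.226 m
Minor: ΣK = 1.57; h_m = ΣK·V²/2g = 0.1259 m
Total H_L = 7.226 + 0.1259 = 7.352 m

H_L ≈ 7.35 m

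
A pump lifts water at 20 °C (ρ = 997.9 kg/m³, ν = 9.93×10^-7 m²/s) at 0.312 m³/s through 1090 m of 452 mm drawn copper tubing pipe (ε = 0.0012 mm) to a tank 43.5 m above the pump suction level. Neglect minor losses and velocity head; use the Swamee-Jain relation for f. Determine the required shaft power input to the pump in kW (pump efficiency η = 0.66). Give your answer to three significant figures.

V = 4Q/(πD²) = 1.944 m/s; Re = 8.85×10^5; ε/D = 2.65×10^-6; f = 0.01191
h_f = f(L/D)V²/2g = 5.535 m
Total head H = z + h_f = 43.5 + 5.535 = 49.04 m
P_hyd = ρgQH = 997.9·9.81·0.312·49.04 = 149.8 kW
P_shaft = P_hyd/η = 149.8/0.66 = 226.9 kW

P_shaft ≈ 227 kW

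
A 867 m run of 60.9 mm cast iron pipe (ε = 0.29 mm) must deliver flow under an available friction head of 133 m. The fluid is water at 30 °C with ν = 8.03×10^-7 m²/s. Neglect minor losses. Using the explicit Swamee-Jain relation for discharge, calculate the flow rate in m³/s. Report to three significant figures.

Q ≈ 0.00715 m³/s

Swamee-Jain (Type II): Q = -0.965·√(gD⁵h_f/L)·ln[ε/(3.7D) + √(3.17ν²L/(gD³h_f))]
√(gD⁵h_f/L) = √(9.81·0.0609⁵·133/867) = 0.001123
ε/(3.7D) = 0.00129; √(3.17ν²L/(gD³h_f)) = 7.75×10^-5
Q = -0.965·0.001123·ln(0.001365) = 0.007148 m³/s
Check: V = 2.45 m/s, Re = 1.86×10^5, f = 0.03063, h_f = 134 m ≈ 133 m ✓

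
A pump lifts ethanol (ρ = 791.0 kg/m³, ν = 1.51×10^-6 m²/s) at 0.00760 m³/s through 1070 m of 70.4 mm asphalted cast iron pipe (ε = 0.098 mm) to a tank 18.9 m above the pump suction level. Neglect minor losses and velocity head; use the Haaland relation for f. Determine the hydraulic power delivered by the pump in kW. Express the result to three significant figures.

P_hyd ≈ 5.19 kW

V = 4Q/(πD²) = 1.952 m/s; Re = 9.10×10^4; ε/D = 0.00139; f = 0.02341
h_f = f(L/D)V²/2g = 69.13 m
Total head H = z + h_f = 18.9 + 69.13 = 88.03 m
P_hyd = ρgQH = 791.0·9.81·0.00760·88.03 = 5.191 kW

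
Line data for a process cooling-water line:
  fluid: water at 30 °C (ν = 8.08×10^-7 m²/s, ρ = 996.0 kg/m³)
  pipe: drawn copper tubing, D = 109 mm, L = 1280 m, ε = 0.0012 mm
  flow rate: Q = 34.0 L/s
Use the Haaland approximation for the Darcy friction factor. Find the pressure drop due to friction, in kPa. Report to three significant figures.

Δp ≈ 1030 kPa

V = 4Q/(πD²) = 4·0.0340/(π·0.109²) = 3.644 m/s
Re = VD/ν = 3.644·0.109/8.08×10^-7 = 4.92×10^5 → turbulent
ε/D = 0.0012/109 = 1.10×10^-5
Haaland: f = 0.01323
h_f = f(L/D)V²/(2g) = 0.01323·(1280/0.109)·3.644²/(2·9.81) = 105.1 m
Δp = ρg·h_f = 996.0·9.81·105.1 = 1027 kPa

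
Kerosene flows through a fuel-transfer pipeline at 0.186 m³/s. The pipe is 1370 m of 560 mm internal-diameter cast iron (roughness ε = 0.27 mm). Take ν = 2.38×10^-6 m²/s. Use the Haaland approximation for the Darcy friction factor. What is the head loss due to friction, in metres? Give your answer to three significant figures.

V = 4Q/(πD²) = 4·0.186/(π·0.560²) = 0.7552 m/s
Re = VD/ν = 0.7552·0.560/2.38×10^-6 = 1.78×10^5 → turbulent
ε/D = 0.27/560 = 4.82×10^-4
Haaland: f = 0.01874
h_f = f(L/D)V²/(2g) = 0.01874·(1370/0.560)·0.7552²/(2·9.81) = 1.333 m

h_f ≈ 1.33 m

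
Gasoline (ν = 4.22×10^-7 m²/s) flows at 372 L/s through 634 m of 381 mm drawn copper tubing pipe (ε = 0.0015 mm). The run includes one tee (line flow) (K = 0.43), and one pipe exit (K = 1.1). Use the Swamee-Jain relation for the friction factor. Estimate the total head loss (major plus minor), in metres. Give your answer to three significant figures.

V = 4Q/(πD²) = 3.263 m/s; V²/2g = 0.5426 m
Re = 2.95×10^6, ε/D = 3.94×10^-6 → f = 0.009948 (Swamee-Jain)
Major: h_f = f(L/D)·V²/2g = 0.009948·1664·0.5426 = 8.983 m
Minor: ΣK = 1.53; h_m = ΣK·V²/2g = 0.8302 m
Total H_L = 8.983 + 0.8302 = 9.813 m

H_L ≈ 9.81 m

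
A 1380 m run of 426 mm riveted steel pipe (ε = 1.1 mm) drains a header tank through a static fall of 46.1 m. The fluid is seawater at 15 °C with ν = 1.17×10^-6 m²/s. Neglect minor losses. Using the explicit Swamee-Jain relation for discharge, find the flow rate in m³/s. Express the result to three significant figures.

Swamee-Jain (Type II): Q = -0.965·√(gD⁵h_f/L)·ln[ε/(3.7D) + √(3.17ν²L/(gD³h_f))]
√(gD⁵h_f/L) = √(9.81·0.426⁵·46.1/1380) = 0.06781
ε/(3.7D) = 6.98×10^-4; √(3.17ν²L/(gD³h_f)) = 1.31×10^-5
Q = -0.965·0.06781·ln(7.110×10^-4) = 0.4743 m³/s
Check: V = 3.33 m/s, Re = 1.21×10^6, f = 0.02528, h_f = 46.2 m ≈ 46.1 m ✓

Q ≈ 0.474 m³/s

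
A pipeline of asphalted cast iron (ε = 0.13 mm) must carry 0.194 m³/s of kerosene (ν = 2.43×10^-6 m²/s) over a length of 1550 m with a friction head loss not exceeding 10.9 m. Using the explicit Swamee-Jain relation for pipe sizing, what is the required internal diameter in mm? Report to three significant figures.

D ≈ 384 mm

Swamee-Jain (Type III): D = 0.66·[ε^1.25·(LQ²/(gh_f))^4.75 + ν·Q^9.4·(L/(gh_f))^5.2]^0.04
LQ²/(gh_f) = 0.5456; L/(gh_f) = 14.50
Term 1 = ε^1.25·(…)^4.75 = 7.81×10^-7; Term 2 = ν·Q^9.4·(…)^5.2 = 5.36×10^-7
D = 0.66·(7.81×10^-7 + 5.36×10^-7)^0.04 = 0.3840 m = 384 mm
Check: V = 1.68 m/s, Re = 2.65×10^5, f = 0.01752, h_f = 10.1 m ≈ 10.9 m ✓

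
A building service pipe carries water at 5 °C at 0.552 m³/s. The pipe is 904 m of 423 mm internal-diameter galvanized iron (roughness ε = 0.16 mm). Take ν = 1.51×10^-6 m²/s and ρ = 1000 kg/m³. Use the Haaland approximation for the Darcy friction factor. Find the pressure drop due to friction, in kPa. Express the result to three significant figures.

V = 4Q/(πD²) = 4·0.552/(π·0.423²) = 3.928 m/s
Re = VD/ν = 3.928·0.423/1.51×10^-6 = 1.10×10^6 → turbulent
ε/D = 0.16/423 = 3.78×10^-4
Haaland: f = 0.01622
h_f = f(L/D)V²/(2g) = 0.01622·(904/0.423)·3.928²/(2·9.81) = 27.26 m
Δp = ρg·h_f = 1000·9.81·27.26 = 267.5 kPa

Δp ≈ 267 kPa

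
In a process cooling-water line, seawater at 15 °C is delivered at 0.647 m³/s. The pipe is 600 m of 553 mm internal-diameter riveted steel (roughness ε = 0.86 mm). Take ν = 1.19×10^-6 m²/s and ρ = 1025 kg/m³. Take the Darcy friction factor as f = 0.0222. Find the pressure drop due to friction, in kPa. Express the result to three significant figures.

V = 4Q/(πD²) = 4·0.647/(π·0.553²) = 2.694 m/s
h_f = f(L/D)V²/(2g) = 0.02220·(600/0.553)·2.694²/(2·9.81) = 8.909 m
Δp = ρg·h_f = 1025·9.81·8.909 = 89.58 kPa

Δp ≈ 89.6 kPa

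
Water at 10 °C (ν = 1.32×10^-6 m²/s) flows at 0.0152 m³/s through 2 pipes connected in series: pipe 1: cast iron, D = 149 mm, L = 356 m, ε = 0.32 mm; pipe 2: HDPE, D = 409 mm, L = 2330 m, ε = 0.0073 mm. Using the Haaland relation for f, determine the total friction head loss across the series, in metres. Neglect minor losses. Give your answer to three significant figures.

Pipe 1: V = 0.8717 m/s, Re = 9.84×10^4, ε/D = 0.00215, f = 0.02538, h_1 = f(L/D)V²/2g = 2.349 m
Pipe 2: V = 0.1157 m/s, Re = 3.58×10^4, ε/D = 1.78×10^-5, f = 0.02239, h_2 = f(L/D)V²/2g = 0.08702 m
Series → Q common, losses add: H = Σh = 2.436 m

H ≈ 2.44 m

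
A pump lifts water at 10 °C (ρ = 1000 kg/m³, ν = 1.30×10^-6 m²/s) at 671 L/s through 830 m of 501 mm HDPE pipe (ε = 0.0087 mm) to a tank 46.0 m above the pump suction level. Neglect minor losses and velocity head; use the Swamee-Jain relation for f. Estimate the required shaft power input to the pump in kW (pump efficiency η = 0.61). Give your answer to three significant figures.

P_shaft ≈ 619 kW

V = 4Q/(πD²) = 3.404 m/s; Re = 1.31×10^6; ε/D = 1.74×10^-5; f = 0.01158
h_f = f(L/D)V²/2g = 11.33 m
Total head H = z + h_f = 46.0 + 11.33 = 57.33 m
P_hyd = ρgQH = 1000·9.81·0.671·57.33 = 377.4 kW
P_shaft = P_hyd/η = 377.4/0.61 = 618.6 kW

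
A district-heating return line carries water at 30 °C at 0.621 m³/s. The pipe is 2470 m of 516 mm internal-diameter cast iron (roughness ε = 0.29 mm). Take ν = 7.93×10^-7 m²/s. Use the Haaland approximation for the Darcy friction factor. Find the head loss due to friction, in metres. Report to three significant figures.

V = 4Q/(πD²) = 4·0.621/(π·0.516²) = 2.970 m/s
Re = VD/ν = 2.970·0.516/7.93×10^-7 = 1.93×10^6 → turbulent
ε/D = 0.29/516 = 5.62×10^-4
Haaland: f = 0.01739
h_f = f(L/D)V²/(2g) = 0.01739·(2470/0.516)·2.970²/(2·9.81) = 37.42 m

h_f ≈ 37.4 m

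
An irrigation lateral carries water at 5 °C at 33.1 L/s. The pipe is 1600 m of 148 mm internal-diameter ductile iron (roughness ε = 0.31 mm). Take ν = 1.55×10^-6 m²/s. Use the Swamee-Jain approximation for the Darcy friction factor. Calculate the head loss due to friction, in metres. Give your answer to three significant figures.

V = 4Q/(πD²) = 4·0.0331/(π·0.148²) = 1.924 m/s
Re = VD/ν = 1.924·0.148/1.55×10^-6 = 1.84×10^5 → turbulent
ε/D = 0.31/148 = 0.00209
Swamee-Jain: f = 0.02483
h_f = f(L/D)V²/(2g) = 0.02483·(1600/0.148)·1.924²/(2·9.81) = 50.64 m

h_f ≈ 50.6 m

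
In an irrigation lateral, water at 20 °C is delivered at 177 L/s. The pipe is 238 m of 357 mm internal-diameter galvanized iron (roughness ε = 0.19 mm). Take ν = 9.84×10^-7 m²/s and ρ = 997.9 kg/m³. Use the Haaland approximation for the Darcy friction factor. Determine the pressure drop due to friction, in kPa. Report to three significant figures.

V = 4Q/(πD²) = 4·0.177/(π·0.357²) = 1.768 m/s
Re = VD/ν = 1.768·0.357/9.84×10^-7 = 6.42×10^5 → turbulent
ε/D = 0.19/357 = 5.32×10^-4
Haaland: f = 0.01761
h_f = f(L/D)V²/(2g) = 0.01761·(238/0.357)·1.768²/(2·9.81) = 1.871 m
Δp = ρg·h_f = 997.9·9.81·1.871 = 18.32 kPa

Δp ≈ 18.3 kPa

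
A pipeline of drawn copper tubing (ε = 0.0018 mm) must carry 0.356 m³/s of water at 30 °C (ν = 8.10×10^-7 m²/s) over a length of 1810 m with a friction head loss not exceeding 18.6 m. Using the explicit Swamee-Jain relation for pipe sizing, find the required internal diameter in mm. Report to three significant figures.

Swamee-Jain (Type III): D = 0.66·[ε^1.25·(LQ²/(gh_f))^4.75 + ν·Q^9.4·(L/(gh_f))^5.2]^0.04
LQ²/(gh_f) = 1.257; L/(gh_f) = 9.920
Term 1 = ε^1.25·(…)^4.75 = 1.96×10^-7; Term 2 = ν·Q^9.4·(…)^5.2 = 7.48×10^-6
D = 0.66·(1.96×10^-7 + 7.48×10^-6)^0.04 = 0.4120 m = 412 mm
Check: V = 2.67 m/s, Re = 1.36×10^6, f = 0.01116, h_f = 17.8 m ≈ 18.6 m ✓

D ≈ 412 mm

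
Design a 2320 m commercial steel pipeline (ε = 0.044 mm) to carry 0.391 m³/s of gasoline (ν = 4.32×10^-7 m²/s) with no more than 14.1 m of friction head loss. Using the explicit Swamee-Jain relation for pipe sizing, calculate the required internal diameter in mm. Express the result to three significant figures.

Swamee-Jain (Type III): D = 0.66·[ε^1.25·(LQ²/(gh_f))^4.75 + ν·Q^9.4·(L/(gh_f))^5.2]^0.04
LQ²/(gh_f) = 2.564; L/(gh_f) = 16.77
Term 1 = ε^1.25·(…)^4.75 = 3.14×10^-4; Term 2 = ν·Q^9.4·(…)^5.2 = 1.48×10^-4
D = 0.66·(3.14×10^-4 + 1.48×10^-4)^0.04 = 0.4854 m = 485 mm
Check: V = 2.11 m/s, Re = 2.37×10^6, f = 0.01259, h_f = 13.7 m ≈ 14.1 m ✓

D ≈ 485 mm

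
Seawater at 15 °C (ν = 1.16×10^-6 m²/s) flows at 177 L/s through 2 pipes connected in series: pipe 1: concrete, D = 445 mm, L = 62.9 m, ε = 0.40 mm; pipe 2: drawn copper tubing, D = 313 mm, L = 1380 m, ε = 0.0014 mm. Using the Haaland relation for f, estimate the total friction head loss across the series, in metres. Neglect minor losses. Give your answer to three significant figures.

H ≈ 15.2 m

Pipe 1: V = 1.138 m/s, Re = 4.37×10^5, ε/D = 8.99×10^-4, f = 0.01981, h_1 = f(L/D)V²/2g = 0.1849 m
Pipe 2: V = 2.300 m/s, Re = 6.21×10^5, ε/D = 4.47×10^-6, f = 0.01263, h_2 = f(L/D)V²/2g = 15.02 m
Series → Q common, losses add: H = Σh = 15.20 m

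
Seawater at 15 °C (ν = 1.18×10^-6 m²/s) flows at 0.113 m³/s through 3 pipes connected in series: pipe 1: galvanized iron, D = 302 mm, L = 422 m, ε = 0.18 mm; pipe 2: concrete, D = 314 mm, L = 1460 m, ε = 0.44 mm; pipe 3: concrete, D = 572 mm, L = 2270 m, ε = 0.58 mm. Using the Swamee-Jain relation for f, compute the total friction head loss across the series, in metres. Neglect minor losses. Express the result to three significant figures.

H ≈ 15.3 m

Pipe 1: V = 1.578 m/s, Re = 4.04×10^5, ε/D = 5.96×10^-4, f = 0.01854, h_1 = f(L/D)V²/2g = 3.286 m
Pipe 2: V = 1.459 m/s, Re = 3.88×10^5, ε/D = 0.00140, f = 0.02209, h_2 = f(L/D)V²/2g = 11.15 m
Pipe 3: V = 0.4397 m/s, Re = 2.13×10^5, ε/D = 0.00101, f = 0.02117, h_3 = f(L/D)V²/2g = 0.8279 m
Series → Q common, losses add: H = Σh = 15.26 m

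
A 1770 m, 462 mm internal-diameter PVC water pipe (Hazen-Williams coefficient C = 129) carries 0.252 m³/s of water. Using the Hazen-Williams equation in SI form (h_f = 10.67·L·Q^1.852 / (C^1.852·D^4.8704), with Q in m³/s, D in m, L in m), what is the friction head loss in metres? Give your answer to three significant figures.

h_f = 10.67·1770·0.252^1.852 / (129^1.852·0.462^4.8704) = 7.799 m

h_f ≈ 7.80 m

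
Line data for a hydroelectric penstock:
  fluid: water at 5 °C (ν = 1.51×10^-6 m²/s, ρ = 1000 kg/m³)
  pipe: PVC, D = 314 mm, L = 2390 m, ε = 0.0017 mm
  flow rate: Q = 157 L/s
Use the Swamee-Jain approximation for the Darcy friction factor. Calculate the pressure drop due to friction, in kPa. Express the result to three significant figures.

V = 4Q/(πD²) = 4·0.157/(π·0.314²) = 2.027 m/s
Re = VD/ν = 2.027·0.314/1.51×10^-6 = 4.22×10^5 → turbulent
ε/D = 0.0017/314 = 5.41×10^-6
Swamee-Jain: f = 0.01358
h_f = f(L/D)V²/(2g) = 0.01358·(2390/0.314)·2.027²/(2·9.81) = 21.65 m
Δp = ρg·h_f = 1000·9.81·21.65 = 212.4 kPa

Δp ≈ 212 kPa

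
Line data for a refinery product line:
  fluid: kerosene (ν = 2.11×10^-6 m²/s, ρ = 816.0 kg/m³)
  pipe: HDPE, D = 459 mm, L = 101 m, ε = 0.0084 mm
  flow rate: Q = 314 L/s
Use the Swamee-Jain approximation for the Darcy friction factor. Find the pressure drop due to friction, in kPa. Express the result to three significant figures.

Δp ≈ 4.46 kPa

V = 4Q/(πD²) = 4·0.314/(π·0.459²) = 1.898 m/s
Re = VD/ν = 1.898·0.459/2.11×10^-6 = 4.13×10^5 → turbulent
ε/D = 0.0084/459 = 1.83×10^-5
Swamee-Jain: f = 0.01381
h_f = f(L/D)V²/(2g) = 0.01381·(101/0.459)·1.898²/(2·9.81) = 0.5577 m
Δp = ρg·h_f = 816.0·9.81·0.5577 = 4.465 kPa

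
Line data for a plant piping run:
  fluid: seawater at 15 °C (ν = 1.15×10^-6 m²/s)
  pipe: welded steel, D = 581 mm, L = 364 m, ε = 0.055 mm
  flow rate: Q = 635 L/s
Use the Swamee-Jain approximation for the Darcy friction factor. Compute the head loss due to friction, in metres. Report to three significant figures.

h_f ≈ 2.42 m

V = 4Q/(πD²) = 4·0.635/(π·0.581²) = 2.395 m/s
Re = VD/ν = 2.395·0.581/1.15×10^-6 = 1.21×10^6 → turbulent
ε/D = 0.055/581 = 9.47×10^-5
Swamee-Jain: f = 0.01322
h_f = f(L/D)V²/(2g) = 0.01322·(364/0.581)·2.395²/(2·9.81) = 2.422 m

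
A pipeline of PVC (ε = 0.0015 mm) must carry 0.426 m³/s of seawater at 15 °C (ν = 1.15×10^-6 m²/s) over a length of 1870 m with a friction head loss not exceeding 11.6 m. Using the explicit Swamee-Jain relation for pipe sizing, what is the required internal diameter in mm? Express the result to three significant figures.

D ≈ 496 mm

Swamee-Jain (Type III): D = 0.66·[ε^1.25·(LQ²/(gh_f))^4.75 + ν·Q^9.4·(L/(gh_f))^5.2]^0.04
LQ²/(gh_f) = 2.982; L/(gh_f) = 16.43
Term 1 = ε^1.25·(…)^4.75 = 9.42×10^-6; Term 2 = ν·Q^9.4·(…)^5.2 = 7.92×10^-4
D = 0.66·(9.42×10^-6 + 7.92×10^-4)^0.04 = 0.4963 m = 496 mm
Check: V = 2.20 m/s, Re = 9.50×10^5, f = 0.01178, h_f = 11.0 m ≈ 11.6 m ✓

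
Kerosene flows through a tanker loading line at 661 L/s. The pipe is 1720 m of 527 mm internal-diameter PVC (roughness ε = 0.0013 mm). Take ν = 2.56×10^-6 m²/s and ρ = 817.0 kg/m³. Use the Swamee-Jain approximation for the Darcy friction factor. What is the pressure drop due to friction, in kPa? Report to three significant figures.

V = 4Q/(πD²) = 4·0.661/(π·0.527²) = 3.030 m/s
Re = VD/ν = 3.030·0.527/2.56×10^-6 = 6.24×10^5 → turbulent
ε/D = 0.0013/527 = 2.47×10^-6
Swamee-Jain: f = 0.01263
h_f = f(L/D)V²/(2g) = 0.01263·(1720/0.527)·3.030²/(2·9.81) = 19.30 m
Δp = ρg·h_f = 817.0·9.81·19.30 = 154.7 kPa

Δp ≈ 155 kPa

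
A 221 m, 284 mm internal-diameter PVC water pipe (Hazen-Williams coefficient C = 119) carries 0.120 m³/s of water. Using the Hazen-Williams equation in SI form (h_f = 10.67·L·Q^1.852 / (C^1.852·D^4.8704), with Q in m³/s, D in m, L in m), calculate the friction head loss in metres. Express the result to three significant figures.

h_f ≈ 3.06 m

h_f = 10.67·221·0.120^1.852 / (119^1.852·0.284^4.8704) = 3.061 m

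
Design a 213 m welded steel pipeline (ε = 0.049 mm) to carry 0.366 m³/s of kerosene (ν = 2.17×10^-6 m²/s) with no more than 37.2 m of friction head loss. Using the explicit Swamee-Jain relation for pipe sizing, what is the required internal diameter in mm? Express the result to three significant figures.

D ≈ 251 mm

Swamee-Jain (Type III): D = 0.66·[ε^1.25·(LQ²/(gh_f))^4.75 + ν·Q^9.4·(L/(gh_f))^5.2]^0.04
LQ²/(gh_f) = 0.07819; L/(gh_f) = 0.5837
Term 1 = ε^1.25·(…)^4.75 = 2.27×10^-11; Term 2 = ν·Q^9.4·(…)^5.2 = 1.04×10^-11
D = 0.66·(2.27×10^-11 + 1.04×10^-11)^0.04 = 0.2514 m = 251 mm
Check: V = 7.37 m/s, Re = 8.54×10^5, f = 0.01486, h_f = 34.9 m ≈ 37.2 m ✓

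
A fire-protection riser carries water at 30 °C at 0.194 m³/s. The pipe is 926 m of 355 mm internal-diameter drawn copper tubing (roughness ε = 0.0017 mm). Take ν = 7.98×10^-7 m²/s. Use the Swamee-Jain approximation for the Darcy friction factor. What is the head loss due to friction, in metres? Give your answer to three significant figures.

V = 4Q/(πD²) = 4·0.194/(π·0.355²) = 1.960 m/s
Re = VD/ν = 1.960·0.355/7.98×10^-7 = 8.72×10^5 → turbulent
ε/D = 0.0017/355 = 4.79×10^-6
Swamee-Jain: f = 0.01199
h_f = f(L/D)V²/(2g) = 0.01199·(926/0.355)·1.960²/(2·9.81) = 6.124 m

h_f ≈ 6.12 m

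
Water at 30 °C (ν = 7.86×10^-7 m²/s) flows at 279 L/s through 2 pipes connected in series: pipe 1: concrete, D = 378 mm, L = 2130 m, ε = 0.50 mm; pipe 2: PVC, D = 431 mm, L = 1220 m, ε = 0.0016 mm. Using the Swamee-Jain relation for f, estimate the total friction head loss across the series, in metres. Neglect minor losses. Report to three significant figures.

Pipe 1: V = 2.486 m/s, Re = 1.20×10^6, ε/D = 0.00132, f = 0.02133, h_1 = f(L/D)V²/2g = 37.86 m
Pipe 2: V = 1.912 m/s, Re = 1.05×10^6, ε/D = 3.71×10^-6, f = 0.01161, h_2 = f(L/D)V²/2g = 6.126 m
Series → Q common, losses add: H = Σh = 43.99 m

H ≈ 44.0 m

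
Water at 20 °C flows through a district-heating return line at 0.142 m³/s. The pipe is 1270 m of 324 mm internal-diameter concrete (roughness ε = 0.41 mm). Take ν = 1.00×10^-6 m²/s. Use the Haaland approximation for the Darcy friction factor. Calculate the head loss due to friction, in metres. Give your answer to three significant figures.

V = 4Q/(πD²) = 4·0.142/(π·0.324²) = 1.722 m/s
Re = VD/ν = 1.722·0.324/1.00×10^-6 = 5.58×10^5 → turbulent
ε/D = 0.41/324 = 0.00127
Haaland: f = 0.02125
h_f = f(L/D)V²/(2g) = 0.02125·(1270/0.324)·1.722²/(2·9.81) = 12.59 m

h_f ≈ 12.6 m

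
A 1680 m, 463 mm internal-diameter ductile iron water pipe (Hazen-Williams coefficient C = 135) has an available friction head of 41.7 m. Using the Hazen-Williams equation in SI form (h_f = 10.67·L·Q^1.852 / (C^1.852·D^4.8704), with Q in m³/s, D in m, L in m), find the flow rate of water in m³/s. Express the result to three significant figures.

Rearranging: Q = [h_f·C^1.852·D^4.8704 / (10.67·L)]^(1/1.852)
Q = [41.7·135^1.852·0.463^4.8704 / (10.67·1680)]^0.540 = 0.6745 m³/s

Q ≈ 0.675 m³/s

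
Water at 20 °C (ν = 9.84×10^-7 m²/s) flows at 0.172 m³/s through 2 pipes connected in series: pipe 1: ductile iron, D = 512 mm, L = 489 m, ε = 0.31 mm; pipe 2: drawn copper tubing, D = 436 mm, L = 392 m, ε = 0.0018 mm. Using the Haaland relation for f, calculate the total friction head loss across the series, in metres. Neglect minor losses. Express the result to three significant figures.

Pipe 1: V = 0.8354 m/s, Re = 4.35×10^5, ε/D = 6.05×10^-4, f = 0.01832, h_1 = f(L/D)V²/2g = 0.6224 m
Pipe 2: V = 1.152 m/s, Re = 5.10×10^5, ε/D = 4.13×10^-6, f = 0.01306, h_2 = f(L/D)V²/2g = 0.7943 m
Series → Q common, losses add: H = Σh = 1.417 m

H ≈ 1.42 m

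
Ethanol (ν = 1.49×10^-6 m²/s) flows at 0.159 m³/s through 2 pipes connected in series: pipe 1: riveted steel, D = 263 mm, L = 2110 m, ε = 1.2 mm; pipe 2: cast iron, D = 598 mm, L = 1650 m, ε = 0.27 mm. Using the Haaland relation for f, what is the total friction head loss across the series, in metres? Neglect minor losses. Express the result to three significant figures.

H ≈ 105 m

Pipe 1: V = 2.927 m/s, Re = 5.17×10^5, ε/D = 0.00456, f = 0.02978, h_1 = f(L/D)V²/2g = 104.3 m
Pipe 2: V = 0.5661 m/s, Re = 2.27×10^5, ε/D = 4.52×10^-4, f = 0.01817, h_2 = f(L/D)V²/2g = 0.8190 m
Series → Q common, losses add: H = Σh = 105.1 m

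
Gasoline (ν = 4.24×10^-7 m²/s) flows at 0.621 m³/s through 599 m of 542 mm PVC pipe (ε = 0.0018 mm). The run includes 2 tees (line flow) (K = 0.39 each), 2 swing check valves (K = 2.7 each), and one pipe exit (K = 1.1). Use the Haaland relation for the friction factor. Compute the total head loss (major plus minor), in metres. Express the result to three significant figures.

V = 4Q/(πD²) = 2.692 m/s; V²/2g = 0.3692 m
Re = 3.44×10^6, ε/D = 3.32×10^-6 → f = 0.009642 (Haaland)
Major: h_f = f(L/D)·V²/2g = 0.009642·1105·0.3692 = 3.935 m
Minor: ΣK = 7.28; h_m = ΣK·V²/2g = 2.688 m
Total H_L = 3.935 + 2.688 = 6.623 m

H_L ≈ 6.62 m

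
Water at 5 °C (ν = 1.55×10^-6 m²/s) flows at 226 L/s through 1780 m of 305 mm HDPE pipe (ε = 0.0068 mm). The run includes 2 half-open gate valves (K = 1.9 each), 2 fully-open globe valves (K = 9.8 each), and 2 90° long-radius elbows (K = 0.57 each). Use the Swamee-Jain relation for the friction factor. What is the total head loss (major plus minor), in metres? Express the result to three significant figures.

H_L ≈ 49.1 m

V = 4Q/(πD²) = 3.093 m/s; V²/2g = 0.4877 m
Re = 6.09×10^5, ε/D = 2.23×10^-5 → f = 0.01304 (Swamee-Jain)
Major: h_f = f(L/D)·V²/2g = 0.01304·5836·0.4877 = 37.10 m
Minor: ΣK = 24.5; h_m = ΣK·V²/2g = 11.97 m
Total H_L = 37.10 + 11.97 = 49.07 m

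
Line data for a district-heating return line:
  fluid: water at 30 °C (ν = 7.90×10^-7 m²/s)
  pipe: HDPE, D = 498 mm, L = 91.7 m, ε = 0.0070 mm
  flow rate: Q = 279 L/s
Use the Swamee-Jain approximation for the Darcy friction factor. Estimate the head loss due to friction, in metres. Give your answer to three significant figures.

h_f ≈ 0.234 m

V = 4Q/(πD²) = 4·0.279/(π·0.498²) = 1.432 m/s
Re = VD/ν = 1.432·0.498/7.90×10^-7 = 9.03×10^5 → turbulent
ε/D = 0.0070/498 = 1.41×10^-5
Swamee-Jain: f = 0.01213
h_f = f(L/D)V²/(2g) = 0.01213·(91.7/0.498)·1.432²/(2·9.81) = 0.2336 m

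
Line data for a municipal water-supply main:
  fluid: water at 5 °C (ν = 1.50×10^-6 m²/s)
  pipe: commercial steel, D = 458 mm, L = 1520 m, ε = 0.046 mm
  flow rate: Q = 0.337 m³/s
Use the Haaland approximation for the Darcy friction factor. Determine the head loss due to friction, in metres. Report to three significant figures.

h_f ≈ 9.86 m

V = 4Q/(πD²) = 4·0.337/(π·0.458²) = 2.046 m/s
Re = VD/ν = 2.046·0.458/1.50×10^-6 = 6.25×10^5 → turbulent
ε/D = 0.046/458 = 1.00×10^-4
Haaland: f = 0.01392
h_f = f(L/D)V²/(2g) = 0.01392·(1520/0.458)·2.046²/(2·9.81) = 9.855 m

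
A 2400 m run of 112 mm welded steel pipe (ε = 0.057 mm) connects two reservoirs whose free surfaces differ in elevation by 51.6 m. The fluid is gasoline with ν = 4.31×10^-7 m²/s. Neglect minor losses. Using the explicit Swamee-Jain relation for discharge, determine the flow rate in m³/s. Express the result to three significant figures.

Swamee-Jain (Type II): Q = -0.965·√(gD⁵h_f/L)·ln[ε/(3.7D) + √(3.17ν²L/(gD³h_f))]
√(gD⁵h_f/L) = √(9.81·0.112⁵·51.6/2400) = 0.001928
ε/(3.7D) = 1.38×10^-4; √(3.17ν²L/(gD³h_f)) = 4.46×10^-5
Q = -0.965·0.001928·ln(1.821×10^-4) = 0.01602 m³/s
Check: V = 1.63 m/s, Re = 4.23×10^5, f = 0.01799, h_f = 52.0 m ≈ 51.6 m ✓

Q ≈ 0.0160 m³/s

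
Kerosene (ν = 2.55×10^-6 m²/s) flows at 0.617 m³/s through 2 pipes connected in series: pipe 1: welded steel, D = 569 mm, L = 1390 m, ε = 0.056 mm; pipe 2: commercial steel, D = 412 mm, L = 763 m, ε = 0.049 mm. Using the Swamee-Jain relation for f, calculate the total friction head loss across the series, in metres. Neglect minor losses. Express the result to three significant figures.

H ≈ 39.0 m

Pipe 1: V = 2.426 m/s, Re = 5.41×10^5, ε/D = 9.84×10^-5, f = 0.01432, h_1 = f(L/D)V²/2g = 10.50 m
Pipe 2: V = 4.628 m/s, Re = 7.48×10^5, ε/D = 1.19×10^-4, f = 0.01411, h_2 = f(L/D)V²/2g = 28.53 m
Series → Q common, losses add: H = Σh = 39.03 m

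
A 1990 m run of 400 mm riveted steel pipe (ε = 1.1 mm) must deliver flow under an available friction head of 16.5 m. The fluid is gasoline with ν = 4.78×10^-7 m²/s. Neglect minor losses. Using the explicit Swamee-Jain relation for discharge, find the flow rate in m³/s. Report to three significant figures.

Q ≈ 0.200 m³/s

Swamee-Jain (Type II): Q = -0.965·√(gD⁵h_f/L)·ln[ε/(3.7D) + √(3.17ν²L/(gD³h_f))]
√(gD⁵h_f/L) = √(9.81·0.400⁵·16.5/1990) = 0.02886
ε/(3.7D) = 7.43×10^-4; √(3.17ν²L/(gD³h_f)) = 1.18×10^-5
Q = -0.965·0.02886·ln(7.550×10^-4) = 0.2002 m³/s
Check: V = 1.59 m/s, Re = 1.33×10^6, f = 0.02570, h_f = 16.5 m ≈ 16.5 m ✓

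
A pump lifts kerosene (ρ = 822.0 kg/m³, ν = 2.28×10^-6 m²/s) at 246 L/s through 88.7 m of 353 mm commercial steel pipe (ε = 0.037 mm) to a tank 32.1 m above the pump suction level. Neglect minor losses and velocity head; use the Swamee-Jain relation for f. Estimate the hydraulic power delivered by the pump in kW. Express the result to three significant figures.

V = 4Q/(πD²) = 2.514 m/s; Re = 3.89×10^5; ε/D = 1.05×10^-4; f = 0.01496
h_f = f(L/D)V²/2g = 1.211 m
Total head H = z + h_f = 32.1 + 1.211 = 33.31 m
P_hyd = ρgQH = 822.0·9.81·0.246·33.31 = 66.08 kW

P_hyd ≈ 66.1 kW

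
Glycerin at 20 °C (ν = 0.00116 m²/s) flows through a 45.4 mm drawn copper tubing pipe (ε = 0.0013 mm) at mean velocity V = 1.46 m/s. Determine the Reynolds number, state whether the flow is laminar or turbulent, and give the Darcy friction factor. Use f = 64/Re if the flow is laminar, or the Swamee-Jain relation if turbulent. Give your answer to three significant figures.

Re ≈ 57.1; laminar; f = 64/Re ≈ 1.12

Re = VD/ν = 1.460·0.0454/0.00116 = 57.1
Re < 2300 → laminar → f = 64/Re = 1.120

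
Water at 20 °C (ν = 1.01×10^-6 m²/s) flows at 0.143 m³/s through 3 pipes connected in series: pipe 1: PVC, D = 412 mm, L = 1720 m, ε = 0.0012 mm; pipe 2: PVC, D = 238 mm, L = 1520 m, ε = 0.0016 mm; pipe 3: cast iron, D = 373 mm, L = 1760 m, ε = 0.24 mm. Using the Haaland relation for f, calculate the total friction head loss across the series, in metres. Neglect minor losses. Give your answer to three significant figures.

H ≈ 52.1 m

Pipe 1: V = 1.073 m/s, Re = 4.38×10^5, ε/D = 2.91×10^-6, f = 0.01341, h_1 = f(L/D)V²/2g = 3.283 m
Pipe 2: V = 3.214 m/s, Re = 7.57×10^5, ε/D = 6.72×10^-6, f = 0.01224, h_2 = f(L/D)V²/2g = 41.18 m
Pipe 3: V = 1.309 m/s, Re = 4.83×10^5, ε/D = 6.43×10^-4, f = 0.01846, h_3 = f(L/D)V²/2g = 7.601 m
Series → Q common, losses add: H = Σh = 52.06 m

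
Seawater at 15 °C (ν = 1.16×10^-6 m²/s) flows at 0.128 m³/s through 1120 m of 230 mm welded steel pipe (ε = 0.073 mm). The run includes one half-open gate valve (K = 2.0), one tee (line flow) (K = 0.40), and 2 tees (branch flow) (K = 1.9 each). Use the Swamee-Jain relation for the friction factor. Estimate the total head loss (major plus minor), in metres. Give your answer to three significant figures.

H_L ≈ 41.4 m

V = 4Q/(πD²) = 3.081 m/s; V²/2g = 0.4838 m
Re = 6.11×10^5, ε/D = 3.17×10^-4 → f = 0.01630 (Swamee-Jain)
Major: h_f = f(L/D)·V²/2g = 0.01630·4870·0.4838 = 38.41 m
Minor: ΣK = 6.20; h_m = ΣK·V²/2g = 2.999 m
Total H_L = 38.41 + 2.999 = 41.41 m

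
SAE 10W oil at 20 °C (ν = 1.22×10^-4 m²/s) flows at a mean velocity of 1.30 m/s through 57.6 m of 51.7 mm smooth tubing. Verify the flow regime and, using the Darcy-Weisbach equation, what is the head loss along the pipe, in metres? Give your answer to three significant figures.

Re = VD/ν = 1.30·0.05170/1.22×10^-4 = 551 → laminar (Re < 2300)
f = 64/Re = 0.1162
h_f = f(L/D)V²/(2g) = 0.1162·(57.6/0.05170)·1.30²/(2·9.81) = 11.15 m

h_f ≈ 11.1 m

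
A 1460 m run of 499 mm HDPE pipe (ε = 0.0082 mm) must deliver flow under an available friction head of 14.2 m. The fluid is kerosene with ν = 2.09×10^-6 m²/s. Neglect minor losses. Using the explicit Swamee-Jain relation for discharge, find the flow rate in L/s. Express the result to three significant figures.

Swamee-Jain (Type II): Q = -0.965·√(gD⁵h_f/L)·ln[ε/(3.7D) + √(3.17ν²L/(gD³h_f))]
√(gD⁵h_f/L) = √(9.81·0.499⁵·14.2/1460) = 0.05433
ε/(3.7D) = 4.44×10^-6; √(3.17ν²L/(gD³h_f)) = 3.42×10^-5
Q = -0.965·0.05433·ln(3.862×10^-5) = 0.5328 m³/s
Check: V = 2.72 m/s, Re = 6.50×10^5, f = 0.01280, h_f = 14.2 m ≈ 14.2 m ✓

Q ≈ 533 L/s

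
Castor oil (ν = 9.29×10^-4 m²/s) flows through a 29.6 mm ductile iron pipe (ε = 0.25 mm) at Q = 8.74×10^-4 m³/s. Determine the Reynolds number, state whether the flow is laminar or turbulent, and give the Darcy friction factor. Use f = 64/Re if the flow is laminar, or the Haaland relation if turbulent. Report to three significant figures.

Re ≈ 40.5; laminar; f = 64/Re ≈ 1.58

V = 4Q/(πD²) = 1.270 m/s
Re = VD/ν = 1.270·0.0296/9.29×10^-4 = 40.5
Re < 2300 → laminar → f = 64/Re = 1.581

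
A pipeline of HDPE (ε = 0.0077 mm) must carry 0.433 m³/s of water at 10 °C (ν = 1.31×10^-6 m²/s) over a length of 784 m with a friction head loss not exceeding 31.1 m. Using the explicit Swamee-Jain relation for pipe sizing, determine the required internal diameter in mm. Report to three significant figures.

D ≈ 343 mm

Swamee-Jain (Type III): D = 0.66·[ε^1.25·(LQ²/(gh_f))^4.75 + ν·Q^9.4·(L/(gh_f))^5.2]^0.04
LQ²/(gh_f) = 0.4818; L/(gh_f) = 2.570
Term 1 = ε^1.25·(…)^4.75 = 1.26×10^-8; Term 2 = ν·Q^9.4·(…)^5.2 = 6.79×10^-8
D = 0.66·(1.26×10^-8 + 6.79×10^-8)^0.04 = 0.3434 m = 343 mm
Check: V = 4.68 m/s, Re = 1.23×10^6, f = 0.01181, h_f = 30.1 m ≈ 31.1 m ✓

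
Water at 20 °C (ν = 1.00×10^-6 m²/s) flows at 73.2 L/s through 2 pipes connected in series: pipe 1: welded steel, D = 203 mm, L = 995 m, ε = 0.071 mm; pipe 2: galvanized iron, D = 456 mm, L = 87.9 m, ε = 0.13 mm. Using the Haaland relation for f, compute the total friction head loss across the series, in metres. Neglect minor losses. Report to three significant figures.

H ≈ 21.3 m

Pipe 1: V = 2.262 m/s, Re = 4.59×10^5, ε/D = 3.50×10^-4, f = 0.01663, h_1 = f(L/D)V²/2g = 21.25 m
Pipe 2: V = 0.4482 m/s, Re = 2.04×10^5, ε/D = 2.85×10^-4, f = 0.01737, h_2 = f(L/D)V²/2g = 0.03429 m
Series → Q common, losses add: H = Σh = 21.28 m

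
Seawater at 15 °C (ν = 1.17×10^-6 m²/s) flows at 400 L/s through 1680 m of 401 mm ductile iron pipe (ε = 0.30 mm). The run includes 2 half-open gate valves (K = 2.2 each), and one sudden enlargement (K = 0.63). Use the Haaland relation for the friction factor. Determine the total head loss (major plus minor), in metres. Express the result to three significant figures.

H_L ≈ 42.5 m

V = 4Q/(πD²) = 3.167 m/s; V²/2g = 0.5113 m
Re = 1.09×10^6, ε/D = 7.48×10^-4 → f = 0.01866 (Haaland)
Major: h_f = f(L/D)·V²/2g = 0.01866·4190·0.5113 = 39.97 m
Minor: ΣK = 5.03; h_m = ΣK·V²/2g = 2.572 m
Total H_L = 39.97 + 2.572 = 42.54 m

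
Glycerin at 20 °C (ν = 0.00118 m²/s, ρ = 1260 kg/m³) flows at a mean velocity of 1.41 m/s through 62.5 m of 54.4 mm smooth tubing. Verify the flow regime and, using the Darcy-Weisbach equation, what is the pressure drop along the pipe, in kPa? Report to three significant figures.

Δp ≈ 1420 kPa

Re = VD/ν = 1.41·0.05440/0.00118 = 65.0 → laminar (Re < 2300)
f = 64/Re = 0.9846
h_f = f(L/D)V²/(2g) = 0.9846·(62.5/0.05440)·1.41²/(2·9.81) = 114.6 m
Δp = ρg·h_f = 1260·9.81·114.6 = 1417 kPa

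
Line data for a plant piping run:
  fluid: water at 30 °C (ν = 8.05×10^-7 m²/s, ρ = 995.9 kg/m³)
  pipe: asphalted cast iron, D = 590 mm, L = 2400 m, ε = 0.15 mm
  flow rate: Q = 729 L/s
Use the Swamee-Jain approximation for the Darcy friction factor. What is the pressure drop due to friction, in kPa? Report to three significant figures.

V = 4Q/(πD²) = 4·0.729/(π·0.590²) = 2.666 m/s
Re = VD/ν = 2.666·0.590/8.05×10^-7 = 1.95×10^6 → turbulent
ε/D = 0.15/590 = 2.54×10^-4
Swamee-Jain: f = 0.01494
h_f = f(L/D)V²/(2g) = 0.01494·(2400/0.590)·2.666²/(2·9.81) = 22.03 m
Δp = ρg·h_f = 995.9·9.81·22.03 = 215.2 kPa

Δp ≈ 215 kPa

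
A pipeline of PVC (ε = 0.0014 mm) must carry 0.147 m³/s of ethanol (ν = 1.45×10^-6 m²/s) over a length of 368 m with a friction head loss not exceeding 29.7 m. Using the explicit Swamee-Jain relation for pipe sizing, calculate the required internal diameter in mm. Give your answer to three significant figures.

D ≈ 197 mm

Swamee-Jain (Type III): D = 0.66·[ε^1.25·(LQ²/(gh_f))^4.75 + ν·Q^9.4·(L/(gh_f))^5.2]^0.04
LQ²/(gh_f) = 0.02729; L/(gh_f) = 1.263
Term 1 = ε^1.25·(…)^4.75 = 1.79×10^-15; Term 2 = ν·Q^9.4·(…)^5.2 = 7.27×10^-14
D = 0.66·(1.79×10^-15 + 7.27×10^-14)^0.04 = 0.1970 m = 197 mm
Check: V = 4.82 m/s, Re = 6.55×10^5, f = 0.01262, h_f = 27.9 m ≈ 29.7 m ✓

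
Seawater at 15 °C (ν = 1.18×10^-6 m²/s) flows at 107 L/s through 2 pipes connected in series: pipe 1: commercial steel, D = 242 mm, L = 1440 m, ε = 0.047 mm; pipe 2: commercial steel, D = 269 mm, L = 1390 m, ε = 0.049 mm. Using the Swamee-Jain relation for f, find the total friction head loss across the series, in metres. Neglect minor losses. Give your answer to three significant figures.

H ≈ 40.0 m

Pipe 1: V = 2.326 m/s, Re = 4.77×10^5, ε/D = 1.94×10^-4, f = 0.01552, h_1 = f(L/D)V²/2g = 25.47 m
Pipe 2: V = 1.883 m/s, Re = 4.29×10^5, ε/D = 1.82×10^-4, f = 0.01556, h_2 = f(L/D)V²/2g = 14.53 m
Series → Q common, losses add: H = Σh = 40.00 m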